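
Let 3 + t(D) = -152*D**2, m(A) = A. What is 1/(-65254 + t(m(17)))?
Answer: -1/109185 ≈ -9.1588e-6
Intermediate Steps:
t(D) = -3 - 152*D**2
1/(-65254 + t(m(17))) = 1/(-65254 + (-3 - 152*17**2)) = 1/(-65254 + (-3 - 152*289)) = 1/(-65254 + (-3 - 43928)) = 1/(-65254 - 43931) = 1/(-109185) = -1/109185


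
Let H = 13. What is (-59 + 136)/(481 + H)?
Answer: 77/494 ≈ 0.15587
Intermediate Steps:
(-59 + 136)/(481 + H) = (-59 + 136)/(481 + 13) = 77/494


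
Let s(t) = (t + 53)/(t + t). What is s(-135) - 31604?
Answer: -4266499/135 ≈ -31604.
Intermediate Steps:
s(t) = (53 + t)/(2*t) (s(t) = (53 + t)/((2*t)) = (53 + t)*(1/(2*t)) = (53 + t)/(2*t))
s(-135) - 31604 = (½)*(53 - 135)/(-135) - 31604 = (½)*(-1/135)*(-82) - 31604 = 41/135 - 31604 = -4266499/135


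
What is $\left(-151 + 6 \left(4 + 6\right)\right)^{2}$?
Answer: $8281$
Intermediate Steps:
$\left(-151 + 6 \left(4 + 6\right)\right)^{2} = \left(-151 + 6 \cdot 10\right)^{2} = \left(-151 + 60\right)^{2} = \left(-91\right)^{2} = 8281$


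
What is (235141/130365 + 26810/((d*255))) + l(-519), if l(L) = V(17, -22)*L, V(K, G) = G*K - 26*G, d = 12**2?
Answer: -5465665025227/53188920 ≈ -1.0276e+5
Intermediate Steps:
d = 144
V(K, G) = -26*G + G*K
l(L) = 198*L (l(L) = (-22*(-26 + 17))*L = (-22*(-9))*L = 198*L)
(235141/130365 + 26810/((d*255))) + l(-519) = (235141/130365 + 26810/((144*255))) + 198*(-519) = (235141*(1/130365) + 26810/36720) - 102762 = (235141/130365 + 26810*(1/36720)) - 102762 = (235141/130365 + 2681/3672) - 102762 = 134771813/53188920 - 102762 = -5465665025227/53188920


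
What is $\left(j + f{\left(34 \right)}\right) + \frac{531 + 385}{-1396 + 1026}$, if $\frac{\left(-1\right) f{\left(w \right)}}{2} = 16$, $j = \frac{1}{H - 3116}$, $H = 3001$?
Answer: $- \frac{146731}{4255} \approx -34.484$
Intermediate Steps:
$j = - \frac{1}{115}$ ($j = \frac{1}{3001 - 3116} = \frac{1}{-115} = - \frac{1}{115} \approx -0.0086956$)
$f{\left(w \right)} = -32$ ($f{\left(w \right)} = \left(-2\right) 16 = -32$)
$\left(j + f{\left(34 \right)}\right) + \frac{531 + 385}{-1396 + 1026} = \left(- \frac{1}{115} - 32\right) + \frac{531 + 385}{-1396 + 1026} = - \frac{3681}{115} + \frac{916}{-370} = - \frac{3681}{115} + 916 \left(- \frac{1}{370}\right) = - \frac{3681}{115} - \frac{458}{185} = - \frac{146731}{4255}$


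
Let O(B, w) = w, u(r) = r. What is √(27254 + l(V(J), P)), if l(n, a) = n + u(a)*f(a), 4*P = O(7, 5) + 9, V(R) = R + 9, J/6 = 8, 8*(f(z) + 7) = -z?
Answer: √1746238/8 ≈ 165.18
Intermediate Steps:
f(z) = -7 - z/8 (f(z) = -7 + (-z)/8 = -7 - z/8)
J = 48 (J = 6*8 = 48)
V(R) = 9 + R
P = 7/2 (P = (5 + 9)/4 = (¼)*14 = 7/2 ≈ 3.5000)
l(n, a) = n + a*(-7 - a/8)
√(27254 + l(V(J), P)) = √(27254 + ((9 + 48) - ⅛*7/2*(56 + 7/2))) = √(27254 + (57 - ⅛*7/2*119/2)) = √(27254 + (57 - 833/32)) = √(27254 + 991/32) = √(873119/32) = √1746238/8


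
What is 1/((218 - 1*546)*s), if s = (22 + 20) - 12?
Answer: -1/9840 ≈ -0.00010163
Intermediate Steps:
s = 30 (s = 42 - 12 = 30)
1/((218 - 1*546)*s) = 1/((218 - 1*546)*30) = 1/((218 - 546)*30) = 1/(-328*30) = 1/(-9840) = -1/9840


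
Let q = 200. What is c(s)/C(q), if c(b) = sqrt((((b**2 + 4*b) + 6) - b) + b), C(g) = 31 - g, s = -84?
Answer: -sqrt(6726)/169 ≈ -0.48528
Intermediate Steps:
c(b) = sqrt(6 + b**2 + 4*b) (c(b) = sqrt(((6 + b**2 + 4*b) - b) + b) = sqrt((6 + b**2 + 3*b) + b) = sqrt(6 + b**2 + 4*b))
c(s)/C(q) = sqrt(6 + (-84)**2 + 4*(-84))/(31 - 1*200) = sqrt(6 + 7056 - 336)/(31 - 200) = sqrt(6726)/(-169) = sqrt(6726)*(-1/169) = -sqrt(6726)/169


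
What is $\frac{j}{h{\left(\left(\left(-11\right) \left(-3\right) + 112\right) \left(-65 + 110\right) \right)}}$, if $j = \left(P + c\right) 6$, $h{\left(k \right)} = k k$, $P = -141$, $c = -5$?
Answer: $- \frac{292}{14191875} \approx -2.0575 \cdot 10^{-5}$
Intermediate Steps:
$h{\left(k \right)} = k^{2}$
$j = -876$ ($j = \left(-141 - 5\right) 6 = \left(-146\right) 6 = -876$)
$\frac{j}{h{\left(\left(\left(-11\right) \left(-3\right) + 112\right) \left(-65 + 110\right) \right)}} = - \frac{876}{\left(\left(\left(-11\right) \left(-3\right) + 112\right) \left(-65 + 110\right)\right)^{2}} = - \frac{876}{\left(\left(33 + 112\right) 45\right)^{2}} = - \frac{876}{\left(145 \cdot 45\right)^{2}} = - \frac{876}{6525^{2}} = - \frac{876}{42575625} = \left(-876\right) \frac{1}{42575625} = - \frac{292}{14191875}$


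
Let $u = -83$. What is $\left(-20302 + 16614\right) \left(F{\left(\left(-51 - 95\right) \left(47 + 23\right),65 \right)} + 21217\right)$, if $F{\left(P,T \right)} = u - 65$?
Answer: $-77702472$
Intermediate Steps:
$F{\left(P,T \right)} = -148$ ($F{\left(P,T \right)} = -83 - 65 = -148$)
$\left(-20302 + 16614\right) \left(F{\left(\left(-51 - 95\right) \left(47 + 23\right),65 \right)} + 21217\right) = \left(-20302 + 16614\right) \left(-148 + 21217\right) = \left(-3688\right) 21069 = -77702472$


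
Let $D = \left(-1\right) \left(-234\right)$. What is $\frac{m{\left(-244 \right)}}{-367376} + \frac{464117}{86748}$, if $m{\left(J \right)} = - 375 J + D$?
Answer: $\frac{20318463245}{3983641656} \approx 5.1005$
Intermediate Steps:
$D = 234$
$m{\left(J \right)} = 234 - 375 J$ ($m{\left(J \right)} = - 375 J + 234 = 234 - 375 J$)
$\frac{m{\left(-244 \right)}}{-367376} + \frac{464117}{86748} = \frac{234 - -91500}{-367376} + \frac{464117}{86748} = \left(234 + 91500\right) \left(- \frac{1}{367376}\right) + 464117 \cdot \frac{1}{86748} = 91734 \left(- \frac{1}{367376}\right) + \frac{464117}{86748} = - \frac{45867}{183688} + \frac{464117}{86748} = \frac{20318463245}{3983641656}$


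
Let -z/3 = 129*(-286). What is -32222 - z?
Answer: -142904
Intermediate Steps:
z = 110682 (z = -387*(-286) = -3*(-36894) = 110682)
-32222 - z = -32222 - 1*110682 = -32222 - 110682 = -142904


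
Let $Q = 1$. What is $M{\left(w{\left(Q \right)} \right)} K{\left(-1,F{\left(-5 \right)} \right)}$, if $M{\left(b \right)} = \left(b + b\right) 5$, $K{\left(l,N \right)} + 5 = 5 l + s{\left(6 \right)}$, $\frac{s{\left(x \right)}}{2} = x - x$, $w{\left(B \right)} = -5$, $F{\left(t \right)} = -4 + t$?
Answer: $500$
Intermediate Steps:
$s{\left(x \right)} = 0$ ($s{\left(x \right)} = 2 \left(x - x\right) = 2 \cdot 0 = 0$)
$K{\left(l,N \right)} = -5 + 5 l$ ($K{\left(l,N \right)} = -5 + \left(5 l + 0\right) = -5 + 5 l$)
$M{\left(b \right)} = 10 b$ ($M{\left(b \right)} = 2 b 5 = 10 b$)
$M{\left(w{\left(Q \right)} \right)} K{\left(-1,F{\left(-5 \right)} \right)} = 10 \left(-5\right) \left(-5 + 5 \left(-1\right)\right) = - 50 \left(-5 - 5\right) = \left(-50\right) \left(-10\right) = 500$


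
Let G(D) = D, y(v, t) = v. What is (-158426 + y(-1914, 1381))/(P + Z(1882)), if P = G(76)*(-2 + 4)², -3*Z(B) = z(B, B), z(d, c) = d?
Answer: 48102/97 ≈ 495.90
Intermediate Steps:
Z(B) = -B/3
P = 304 (P = 76*(-2 + 4)² = 76*2² = 76*4 = 304)
(-158426 + y(-1914, 1381))/(P + Z(1882)) = (-158426 - 1914)/(304 - ⅓*1882) = -160340/(304 - 1882/3) = -160340/(-970/3) = -160340*(-3/970) = 48102/97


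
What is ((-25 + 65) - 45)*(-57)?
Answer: 285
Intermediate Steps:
((-25 + 65) - 45)*(-57) = (40 - 45)*(-57) = -5*(-57) = 285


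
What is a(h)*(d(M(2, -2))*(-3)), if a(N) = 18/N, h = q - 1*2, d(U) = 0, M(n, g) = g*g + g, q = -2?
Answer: 0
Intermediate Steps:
M(n, g) = g + g² (M(n, g) = g² + g = g + g²)
h = -4 (h = -2 - 1*2 = -2 - 2 = -4)
a(h)*(d(M(2, -2))*(-3)) = (18/(-4))*(0*(-3)) = (18*(-¼))*0 = -9/2*0 = 0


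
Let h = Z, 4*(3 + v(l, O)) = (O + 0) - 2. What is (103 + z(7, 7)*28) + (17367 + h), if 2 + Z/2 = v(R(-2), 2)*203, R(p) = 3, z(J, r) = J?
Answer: 16444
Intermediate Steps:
v(l, O) = -7/2 + O/4 (v(l, O) = -3 + ((O + 0) - 2)/4 = -3 + (O - 2)/4 = -3 + (-2 + O)/4 = -3 + (-½ + O/4) = -7/2 + O/4)
Z = -1222 (Z = -4 + 2*((-7/2 + (¼)*2)*203) = -4 + 2*((-7/2 + ½)*203) = -4 + 2*(-3*203) = -4 + 2*(-609) = -4 - 1218 = -1222)
h = -1222
(103 + z(7, 7)*28) + (17367 + h) = (103 + 7*28) + (17367 - 1222) = (103 + 196) + 16145 = 299 + 16145 = 16444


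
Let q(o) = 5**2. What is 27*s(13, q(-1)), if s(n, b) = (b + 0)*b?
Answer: 16875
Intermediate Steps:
q(o) = 25
s(n, b) = b**2 (s(n, b) = b*b = b**2)
27*s(13, q(-1)) = 27*25**2 = 27*625 = 16875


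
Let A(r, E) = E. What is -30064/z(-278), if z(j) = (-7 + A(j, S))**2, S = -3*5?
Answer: -7516/121 ≈ -62.116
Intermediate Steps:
S = -15
z(j) = 484 (z(j) = (-7 - 15)**2 = (-22)**2 = 484)
-30064/z(-278) = -30064/484 = -30064*1/484 = -7516/121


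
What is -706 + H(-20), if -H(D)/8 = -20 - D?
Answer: -706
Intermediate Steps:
H(D) = 160 + 8*D (H(D) = -8*(-20 - D) = 160 + 8*D)
-706 + H(-20) = -706 + (160 + 8*(-20)) = -706 + (160 - 160) = -706 + 0 = -706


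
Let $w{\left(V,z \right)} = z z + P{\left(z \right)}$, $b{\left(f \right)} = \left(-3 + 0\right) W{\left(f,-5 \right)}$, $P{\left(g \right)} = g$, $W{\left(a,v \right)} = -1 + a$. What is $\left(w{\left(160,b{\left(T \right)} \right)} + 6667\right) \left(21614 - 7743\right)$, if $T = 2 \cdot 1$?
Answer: $92561183$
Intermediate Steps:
$T = 2$
$b{\left(f \right)} = 3 - 3 f$ ($b{\left(f \right)} = \left(-3 + 0\right) \left(-1 + f\right) = - 3 \left(-1 + f\right) = 3 - 3 f$)
$w{\left(V,z \right)} = z + z^{2}$ ($w{\left(V,z \right)} = z z + z = z^{2} + z = z + z^{2}$)
$\left(w{\left(160,b{\left(T \right)} \right)} + 6667\right) \left(21614 - 7743\right) = \left(\left(3 - 6\right) \left(1 + \left(3 - 6\right)\right) + 6667\right) \left(21614 - 7743\right) = \left(\left(3 - 6\right) \left(1 + \left(3 - 6\right)\right) + 6667\right) 13871 = \left(- 3 \left(1 - 3\right) + 6667\right) 13871 = \left(\left(-3\right) \left(-2\right) + 6667\right) 13871 = \left(6 + 6667\right) 13871 = 6673 \cdot 13871 = 92561183$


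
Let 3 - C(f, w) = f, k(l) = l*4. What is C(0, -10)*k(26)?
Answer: 312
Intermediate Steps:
k(l) = 4*l
C(f, w) = 3 - f
C(0, -10)*k(26) = (3 - 1*0)*(4*26) = (3 + 0)*104 = 3*104 = 312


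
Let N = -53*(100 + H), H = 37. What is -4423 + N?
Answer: -11684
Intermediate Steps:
N = -7261 (N = -53*(100 + 37) = -53*137 = -7261)
-4423 + N = -4423 - 7261 = -11684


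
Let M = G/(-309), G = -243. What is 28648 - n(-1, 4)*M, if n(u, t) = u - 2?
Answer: 2950987/103 ≈ 28650.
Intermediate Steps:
n(u, t) = -2 + u
M = 81/103 (M = -243/(-309) = -243*(-1/309) = 81/103 ≈ 0.78641)
28648 - n(-1, 4)*M = 28648 - (-2 - 1)*81/103 = 28648 - (-3)*81/103 = 28648 - 1*(-243/103) = 28648 + 243/103 = 2950987/103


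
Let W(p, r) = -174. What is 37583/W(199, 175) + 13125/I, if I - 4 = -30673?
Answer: -384972259/1778802 ≈ -216.42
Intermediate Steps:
I = -30669 (I = 4 - 30673 = -30669)
37583/W(199, 175) + 13125/I = 37583/(-174) + 13125/(-30669) = 37583*(-1/174) + 13125*(-1/30669) = -37583/174 - 4375/10223 = -384972259/1778802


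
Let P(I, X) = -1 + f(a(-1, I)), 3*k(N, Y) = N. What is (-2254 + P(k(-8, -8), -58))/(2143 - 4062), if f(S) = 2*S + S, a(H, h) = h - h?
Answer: 2255/1919 ≈ 1.1751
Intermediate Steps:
k(N, Y) = N/3
a(H, h) = 0
f(S) = 3*S
P(I, X) = -1 (P(I, X) = -1 + 3*0 = -1 + 0 = -1)
(-2254 + P(k(-8, -8), -58))/(2143 - 4062) = (-2254 - 1)/(2143 - 4062) = -2255/(-1919) = -2255*(-1/1919) = 2255/1919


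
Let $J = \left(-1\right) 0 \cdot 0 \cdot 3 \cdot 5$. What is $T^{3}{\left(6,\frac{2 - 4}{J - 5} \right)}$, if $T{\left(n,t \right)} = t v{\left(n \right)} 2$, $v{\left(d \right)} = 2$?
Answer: $\frac{512}{125} \approx 4.096$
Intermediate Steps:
$J = 0$ ($J = 0 \cdot 0 \cdot 5 = 0 \cdot 5 = 0$)
$T{\left(n,t \right)} = 4 t$ ($T{\left(n,t \right)} = t 2 \cdot 2 = 2 t 2 = 4 t$)
$T^{3}{\left(6,\frac{2 - 4}{J - 5} \right)} = \left(4 \frac{2 - 4}{0 - 5}\right)^{3} = \left(4 \left(- \frac{2}{-5}\right)\right)^{3} = \left(4 \left(\left(-2\right) \left(- \frac{1}{5}\right)\right)\right)^{3} = \left(4 \cdot \frac{2}{5}\right)^{3} = \left(\frac{8}{5}\right)^{3} = \frac{512}{125}$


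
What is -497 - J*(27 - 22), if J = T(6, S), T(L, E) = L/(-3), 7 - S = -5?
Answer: -487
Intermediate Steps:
S = 12 (S = 7 - 1*(-5) = 7 + 5 = 12)
T(L, E) = -L/3 (T(L, E) = L*(-⅓) = -L/3)
J = -2 (J = -⅓*6 = -2)
-497 - J*(27 - 22) = -497 - (-2)*(27 - 22) = -497 - (-2)*5 = -497 - 1*(-10) = -497 + 10 = -487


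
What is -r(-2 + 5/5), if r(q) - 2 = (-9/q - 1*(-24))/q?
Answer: 31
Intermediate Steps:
r(q) = 2 + (24 - 9/q)/q (r(q) = 2 + (-9/q - 1*(-24))/q = 2 + (-9/q + 24)/q = 2 + (24 - 9/q)/q)
-r(-2 + 5/5) = -(2 - 9/(-2 + 5/5)² + 24/(-2 + 5/5)) = -(2 - 9/(-2 + 5*(⅕))² + 24/(-2 + 5*(⅕))) = -(2 - 9/(-2 + 1)² + 24/(-2 + 1)) = -(2 - 9/(-1)² + 24/(-1)) = -(2 - 9*1 + 24*(-1)) = -(2 - 9 - 24) = -1*(-31) = 31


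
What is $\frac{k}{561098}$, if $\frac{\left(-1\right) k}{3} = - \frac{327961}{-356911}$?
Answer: $- \frac{983883}{200262048278} \approx -4.913 \cdot 10^{-6}$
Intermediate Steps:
$k = - \frac{983883}{356911}$ ($k = - 3 \left(- \frac{327961}{-356911}\right) = - 3 \left(\left(-327961\right) \left(- \frac{1}{356911}\right)\right) = \left(-3\right) \frac{327961}{356911} = - \frac{983883}{356911} \approx -2.7567$)
$\frac{k}{561098} = - \frac{983883}{356911 \cdot 561098} = \left(- \frac{983883}{356911}\right) \frac{1}{561098} = - \frac{983883}{200262048278}$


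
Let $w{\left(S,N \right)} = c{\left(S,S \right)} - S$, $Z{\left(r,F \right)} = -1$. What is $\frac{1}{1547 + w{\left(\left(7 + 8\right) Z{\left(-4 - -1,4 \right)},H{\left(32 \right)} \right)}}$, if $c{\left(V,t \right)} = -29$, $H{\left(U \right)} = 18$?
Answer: $\frac{1}{1533} \approx 0.00065232$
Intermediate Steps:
$w{\left(S,N \right)} = -29 - S$
$\frac{1}{1547 + w{\left(\left(7 + 8\right) Z{\left(-4 - -1,4 \right)},H{\left(32 \right)} \right)}} = \frac{1}{1547 - \left(29 + \left(7 + 8\right) \left(-1\right)\right)} = \frac{1}{1547 - \left(29 + 15 \left(-1\right)\right)} = \frac{1}{1547 - 14} = \frac{1}{1533}$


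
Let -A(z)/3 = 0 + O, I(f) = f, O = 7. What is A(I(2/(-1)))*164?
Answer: -3444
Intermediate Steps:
A(z) = -21 (A(z) = -3*(0 + 7) = -3*7 = -21)
A(I(2/(-1)))*164 = -21*164 = -3444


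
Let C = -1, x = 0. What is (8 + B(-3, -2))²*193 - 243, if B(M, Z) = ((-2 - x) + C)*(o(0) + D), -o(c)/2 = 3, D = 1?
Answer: 101854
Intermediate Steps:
o(c) = -6 (o(c) = -2*3 = -6)
B(M, Z) = 15 (B(M, Z) = ((-2 - 1*0) - 1)*(-6 + 1) = ((-2 + 0) - 1)*(-5) = (-2 - 1)*(-5) = -3*(-5) = 15)
(8 + B(-3, -2))²*193 - 243 = (8 + 15)²*193 - 243 = 23²*193 - 243 = 529*193 - 243 = 102097 - 243 = 101854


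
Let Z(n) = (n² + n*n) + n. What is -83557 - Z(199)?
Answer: -162958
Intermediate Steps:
Z(n) = n + 2*n² (Z(n) = (n² + n²) + n = 2*n² + n = n + 2*n²)
-83557 - Z(199) = -83557 - 199*(1 + 2*199) = -83557 - 199*(1 + 398) = -83557 - 199*399 = -83557 - 1*79401 = -83557 - 79401 = -162958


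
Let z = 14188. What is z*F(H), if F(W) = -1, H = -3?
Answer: -14188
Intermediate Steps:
z*F(H) = 14188*(-1) = -14188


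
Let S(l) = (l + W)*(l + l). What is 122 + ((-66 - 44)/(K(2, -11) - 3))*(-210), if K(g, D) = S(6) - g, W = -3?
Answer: 26882/31 ≈ 867.16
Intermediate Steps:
S(l) = 2*l*(-3 + l) (S(l) = (l - 3)*(l + l) = (-3 + l)*(2*l) = 2*l*(-3 + l))
K(g, D) = 36 - g (K(g, D) = 2*6*(-3 + 6) - g = 2*6*3 - g = 36 - g)
122 + ((-66 - 44)/(K(2, -11) - 3))*(-210) = 122 + ((-66 - 44)/((36 - 1*2) - 3))*(-210) = 122 - 110/((36 - 2) - 3)*(-210) = 122 - 110/(34 - 3)*(-210) = 122 - 110/31*(-210) = 122 + 23100/31 = 26882/31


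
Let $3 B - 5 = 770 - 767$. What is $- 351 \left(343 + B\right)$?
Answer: $-121329$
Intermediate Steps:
$B = \frac{8}{3}$ ($B = \frac{5}{3} + \frac{770 - 767}{3} = \frac{5}{3} + \frac{1}{3} \cdot 3 = \frac{5}{3} + 1 = \frac{8}{3} \approx 2.6667$)
$- 351 \left(343 + B\right) = - 351 \left(343 + \frac{8}{3}\right) = \left(-351\right) \frac{1037}{3} = -121329$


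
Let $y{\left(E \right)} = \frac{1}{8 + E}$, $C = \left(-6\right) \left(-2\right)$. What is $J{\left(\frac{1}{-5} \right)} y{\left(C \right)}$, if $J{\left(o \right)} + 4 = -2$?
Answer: $- \frac{3}{10} \approx -0.3$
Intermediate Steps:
$C = 12$
$J{\left(o \right)} = -6$ ($J{\left(o \right)} = -4 - 2 = -6$)
$J{\left(\frac{1}{-5} \right)} y{\left(C \right)} = - \frac{6}{8 + 12} = - \frac{6}{20} = \left(-6\right) \frac{1}{20} = - \frac{3}{10}$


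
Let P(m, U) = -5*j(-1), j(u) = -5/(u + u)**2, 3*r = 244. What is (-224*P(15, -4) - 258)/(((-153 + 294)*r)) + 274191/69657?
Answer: 504821847/133137746 ≈ 3.7917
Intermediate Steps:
r = 244/3 (r = (1/3)*244 = 244/3 ≈ 81.333)
j(u) = -5/(4*u**2) (j(u) = -5*1/(4*u**2) = -5/(4*u**2))
P(m, U) = 25/4 (P(m, U) = -(-25)/(4*(-1)**2) = -(-25)/4 = -5*(-5/4) = 25/4)
(-224*P(15, -4) - 258)/(((-153 + 294)*r)) + 274191/69657 = (-224*25/4 - 258)/(((-153 + 294)*(244/3))) + 274191/69657 = (-1400 - 258)/((141*(244/3))) + 274191*(1/69657) = -1658/11468 + 91397/23219 = -1658*1/11468 + 91397/23219 = -829/5734 + 91397/23219 = 504821847/133137746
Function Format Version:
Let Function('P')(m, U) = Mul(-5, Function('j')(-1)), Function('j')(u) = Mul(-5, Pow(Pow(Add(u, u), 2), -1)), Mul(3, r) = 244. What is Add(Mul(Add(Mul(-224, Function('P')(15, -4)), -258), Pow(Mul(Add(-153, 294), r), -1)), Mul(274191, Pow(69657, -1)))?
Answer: Rational(504821847, 133137746) ≈ 3.7917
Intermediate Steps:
r = Rational(244, 3) (r = Mul(Rational(1, 3), 244) = Rational(244, 3) ≈ 81.333)
Function('j')(u) = Mul(Rational(-5, 4), Pow(u, -2)) (Function('j')(u) = Mul(-5, Pow(Pow(Mul(2, u), 2), -1)) = Mul(-5, Pow(Mul(4, Pow(u, 2)), -1)) = Mul(-5, Mul(Rational(1, 4), Pow(u, -2))) = Mul(Rational(-5, 4), Pow(u, -2)))
Function('P')(m, U) = Rational(25, 4) (Function('P')(m, U) = Mul(-5, Mul(Rational(-5, 4), Pow(-1, -2))) = Mul(-5, Mul(Rational(-5, 4), 1)) = Mul(-5, Rational(-5, 4)) = Rational(25, 4))
Add(Mul(Add(Mul(-224, Function('P')(15, -4)), -258), Pow(Mul(Add(-153, 294), r), -1)), Mul(274191, Pow(69657, -1))) = Add(Mul(Add(Mul(-224, Rational(25, 4)), -258), Pow(Mul(Add(-153, 294), Rational(244, 3)), -1)), Mul(274191, Pow(69657, -1))) = Add(Mul(Add(-1400, -258), Pow(Mul(141, Rational(244, 3)), -1)), Mul(274191, Rational(1, 69657))) = Add(Mul(-1658, Pow(11468, -1)), Rational(91397, 23219)) = Add(Mul(-1658, Rational(1, 11468)), Rational(91397, 23219)) = Add(Rational(-829, 5734), Rational(91397, 23219)) = Rational(504821847, 133137746)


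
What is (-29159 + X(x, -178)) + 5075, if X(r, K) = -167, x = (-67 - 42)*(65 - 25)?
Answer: -24251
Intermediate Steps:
x = -4360 (x = -109*40 = -4360)
(-29159 + X(x, -178)) + 5075 = (-29159 - 167) + 5075 = -29326 + 5075 = -24251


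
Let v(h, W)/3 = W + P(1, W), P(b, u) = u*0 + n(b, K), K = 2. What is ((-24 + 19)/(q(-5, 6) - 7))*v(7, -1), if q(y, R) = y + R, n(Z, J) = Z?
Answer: 0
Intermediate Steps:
P(b, u) = b (P(b, u) = u*0 + b = 0 + b = b)
q(y, R) = R + y
v(h, W) = 3 + 3*W (v(h, W) = 3*(W + 1) = 3*(1 + W) = 3 + 3*W)
((-24 + 19)/(q(-5, 6) - 7))*v(7, -1) = ((-24 + 19)/((6 - 5) - 7))*(3 + 3*(-1)) = (-5/(1 - 7))*(3 - 3) = -5/(-6)*0 = -5*(-⅙)*0 = (⅚)*0 = 0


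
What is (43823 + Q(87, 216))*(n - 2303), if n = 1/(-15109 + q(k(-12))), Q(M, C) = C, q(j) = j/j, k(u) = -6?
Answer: -1532280855275/15108 ≈ -1.0142e+8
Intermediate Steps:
q(j) = 1
n = -1/15108 (n = 1/(-15109 + 1) = 1/(-15108) = -1/15108 ≈ -6.6190e-5)
(43823 + Q(87, 216))*(n - 2303) = (43823 + 216)*(-1/15108 - 2303) = 44039*(-34793725/15108) = -1532280855275/15108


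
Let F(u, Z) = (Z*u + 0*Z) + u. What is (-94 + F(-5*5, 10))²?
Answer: 136161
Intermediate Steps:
F(u, Z) = u + Z*u (F(u, Z) = (Z*u + 0) + u = Z*u + u = u + Z*u)
(-94 + F(-5*5, 10))² = (-94 + (-5*5)*(1 + 10))² = (-94 - 25*11)² = (-94 - 275)² = (-369)² = 136161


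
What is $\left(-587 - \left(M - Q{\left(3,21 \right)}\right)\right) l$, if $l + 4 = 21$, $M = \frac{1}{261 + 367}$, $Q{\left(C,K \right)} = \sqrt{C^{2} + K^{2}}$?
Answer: $- \frac{6266829}{628} + 255 \sqrt{2} \approx -9618.4$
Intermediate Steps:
$M = \frac{1}{628} \approx 0.0015924$
$l = 17$ ($l = -4 + 21 = 17$)
$\left(-587 - \left(M - Q{\left(3,21 \right)}\right)\right) l = \left(-587 + \left(\sqrt{3^{2} + 21^{2}} - \frac{1}{628}\right)\right) 17 = \left(-587 - \left(\frac{1}{628} - \sqrt{9 + 441}\right)\right) 17 = \left(-587 - \left(\frac{1}{628} - \sqrt{450}\right)\right) 17 = \left(-587 - \left(\frac{1}{628} - 15 \sqrt{2}\right)\right) 17 = \left(- \frac{368637}{628} + 15 \sqrt{2}\right) 17 = - \frac{6266829}{628} + 255 \sqrt{2}$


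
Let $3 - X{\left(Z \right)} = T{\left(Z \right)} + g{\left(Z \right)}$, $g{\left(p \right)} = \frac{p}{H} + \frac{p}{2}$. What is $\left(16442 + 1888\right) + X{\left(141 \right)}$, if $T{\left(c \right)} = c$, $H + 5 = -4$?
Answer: $\frac{108823}{6} \approx 18137.0$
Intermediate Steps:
$H = -9$ ($H = -5 - 4 = -9$)
$g{\left(p \right)} = \frac{7 p}{18}$ ($g{\left(p \right)} = \frac{p}{-9} + \frac{p}{2} = p \left(- \frac{1}{9}\right) + p \frac{1}{2} = - \frac{p}{9} + \frac{p}{2} = \frac{7 p}{18}$)
$X{\left(Z \right)} = 3 - \frac{25 Z}{18}$ ($X{\left(Z \right)} = 3 - \left(Z + \frac{7 Z}{18}\right) = 3 - \frac{25 Z}{18}$)
$\left(16442 + 1888\right) + X{\left(141 \right)} = \left(16442 + 1888\right) + \left(3 - \frac{1175}{6}\right) = 18330 + \left(3 - \frac{1175}{6}\right) = 18330 - \frac{1157}{6} = \frac{108823}{6}$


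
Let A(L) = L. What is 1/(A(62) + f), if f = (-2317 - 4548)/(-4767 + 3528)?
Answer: 1239/83683 ≈ 0.014806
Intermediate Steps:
f = 6865/1239 (f = -6865/(-1239) = -6865*(-1/1239) = 6865/1239 ≈ 5.5408)
1/(A(62) + f) = 1/(62 + 6865/1239) = 1/(83683/1239) = 1239/83683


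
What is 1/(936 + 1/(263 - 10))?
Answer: 253/236809 ≈ 0.0010684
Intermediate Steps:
1/(936 + 1/(263 - 10)) = 1/(936 + 1/253) = 1/(236809/253) = 253/236809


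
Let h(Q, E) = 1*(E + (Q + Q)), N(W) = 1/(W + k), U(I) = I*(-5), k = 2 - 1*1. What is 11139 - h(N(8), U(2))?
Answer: 100339/9 ≈ 11149.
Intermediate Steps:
k = 1 (k = 2 - 1 = 1)
U(I) = -5*I
N(W) = 1/(1 + W) (N(W) = 1/(W + 1) = 1/(1 + W))
h(Q, E) = E + 2*Q (h(Q, E) = 1*(E + 2*Q) = E + 2*Q)
11139 - h(N(8), U(2)) = 11139 - (-5*2 + 2/(1 + 8)) = 11139 - (-10 + 2/9) = 11139 - 1*(-88/9) = 11139 + 88/9 = 100339/9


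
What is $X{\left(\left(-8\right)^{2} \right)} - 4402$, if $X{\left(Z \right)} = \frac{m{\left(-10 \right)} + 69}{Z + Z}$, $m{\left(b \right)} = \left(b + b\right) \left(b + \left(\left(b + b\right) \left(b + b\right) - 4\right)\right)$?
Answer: $- \frac{571107}{128} \approx -4461.8$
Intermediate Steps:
$m{\left(b \right)} = 2 b \left(-4 + b + 4 b^{2}\right)$ ($m{\left(b \right)} = 2 b \left(b + \left(2 b 2 b - 4\right)\right) = 2 b \left(b + \left(4 b^{2} - 4\right)\right) = 2 b \left(b + \left(-4 + 4 b^{2}\right)\right) = 2 b \left(-4 + b + 4 b^{2}\right)$)
$X{\left(Z \right)} = - \frac{7651}{2 Z}$ ($X{\left(Z \right)} = \frac{2 \left(-10\right) \left(-4 - 10 + 4 \left(-10\right)^{2}\right) + 69}{Z + Z} = \frac{2 \left(-10\right) \left(-4 - 10 + 4 \cdot 100\right) + 69}{2 Z} = \left(2 \left(-10\right) \left(-4 - 10 + 400\right) + 69\right) \frac{1}{2 Z} = \left(2 \left(-10\right) 386 + 69\right) \frac{1}{2 Z} = \left(-7720 + 69\right) \frac{1}{2 Z} = - 7651 \frac{1}{2 Z} = - \frac{7651}{2 Z}$)
$X{\left(\left(-8\right)^{2} \right)} - 4402 = - \frac{7651}{2 \left(-8\right)^{2}} - 4402 = - \frac{7651}{2 \cdot 64} - 4402 = \left(- \frac{7651}{2}\right) \frac{1}{64} - 4402 = - \frac{7651}{128} - 4402 = - \frac{571107}{128}$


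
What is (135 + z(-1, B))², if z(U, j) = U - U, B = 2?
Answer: 18225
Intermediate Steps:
z(U, j) = 0
(135 + z(-1, B))² = (135 + 0)² = 135² = 18225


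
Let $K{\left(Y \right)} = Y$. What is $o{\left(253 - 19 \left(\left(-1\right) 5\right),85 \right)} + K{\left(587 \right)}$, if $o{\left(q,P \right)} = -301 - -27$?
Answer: $313$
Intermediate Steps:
$o{\left(q,P \right)} = -274$ ($o{\left(q,P \right)} = -301 + 27 = -274$)
$o{\left(253 - 19 \left(\left(-1\right) 5\right),85 \right)} + K{\left(587 \right)} = -274 + 587 = 313$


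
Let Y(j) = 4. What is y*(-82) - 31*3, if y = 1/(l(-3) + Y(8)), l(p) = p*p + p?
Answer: -506/5 ≈ -101.20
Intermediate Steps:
l(p) = p + p² (l(p) = p² + p = p + p²)
y = ⅒ (y = 1/(-3*(1 - 3) + 4) = 1/(-3*(-2) + 4) = 1/(6 + 4) = 1/10 = ⅒ ≈ 0.10000)
y*(-82) - 31*3 = (⅒)*(-82) - 31*3 = -41/5 - 93 = -506/5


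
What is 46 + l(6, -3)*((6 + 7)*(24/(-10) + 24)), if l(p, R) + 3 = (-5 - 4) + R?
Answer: -4166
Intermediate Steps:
l(p, R) = -12 + R (l(p, R) = -3 + ((-5 - 4) + R) = -3 + (-9 + R) = -12 + R)
46 + l(6, -3)*((6 + 7)*(24/(-10) + 24)) = 46 + (-12 - 3)*((6 + 7)*(24/(-10) + 24)) = 46 - 195*(24*(-1/10) + 24) = 46 - 195*(-12/5 + 24) = 46 - 195*108/5 = 46 - 15*1404/5 = 46 - 4212 = -4166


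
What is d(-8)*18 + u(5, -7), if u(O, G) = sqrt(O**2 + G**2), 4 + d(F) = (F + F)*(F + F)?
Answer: 4536 + sqrt(74) ≈ 4544.6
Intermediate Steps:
d(F) = -4 + 4*F**2 (d(F) = -4 + (F + F)*(F + F) = -4 + (2*F)*(2*F) = -4 + 4*F**2)
u(O, G) = sqrt(G**2 + O**2)
d(-8)*18 + u(5, -7) = (-4 + 4*(-8)**2)*18 + sqrt((-7)**2 + 5**2) = (-4 + 4*64)*18 + sqrt(49 + 25) = (-4 + 256)*18 + sqrt(74) = 252*18 + sqrt(74) = 4536 + sqrt(74)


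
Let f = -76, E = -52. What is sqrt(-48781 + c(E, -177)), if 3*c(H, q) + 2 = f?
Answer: 3*I*sqrt(5423) ≈ 220.92*I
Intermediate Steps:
c(H, q) = -26 (c(H, q) = -2/3 + (1/3)*(-76) = -2/3 - 76/3 = -26)
sqrt(-48781 + c(E, -177)) = sqrt(-48781 - 26) = sqrt(-48807) = 3*I*sqrt(5423)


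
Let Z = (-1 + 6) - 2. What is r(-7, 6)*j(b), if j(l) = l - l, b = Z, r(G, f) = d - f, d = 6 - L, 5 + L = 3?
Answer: 0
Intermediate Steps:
L = -2 (L = -5 + 3 = -2)
d = 8 (d = 6 - 1*(-2) = 6 + 2 = 8)
Z = 3 (Z = 5 - 2 = 3)
r(G, f) = 8 - f
b = 3
j(l) = 0
r(-7, 6)*j(b) = (8 - 1*6)*0 = (8 - 6)*0 = 2*0 = 0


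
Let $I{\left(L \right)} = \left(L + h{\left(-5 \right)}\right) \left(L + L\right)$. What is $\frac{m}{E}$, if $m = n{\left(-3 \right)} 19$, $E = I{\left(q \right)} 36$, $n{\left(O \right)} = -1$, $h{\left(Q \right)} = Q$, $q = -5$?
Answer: $- \frac{19}{3600} \approx -0.0052778$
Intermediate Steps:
$I{\left(L \right)} = 2 L \left(-5 + L\right)$ ($I{\left(L \right)} = \left(L - 5\right) \left(L + L\right) = \left(-5 + L\right) 2 L = 2 L \left(-5 + L\right)$)
$E = 3600$ ($E = 2 \left(-5\right) \left(-5 - 5\right) 36 = 2 \left(-5\right) \left(-10\right) 36 = 100 \cdot 36 = 3600$)
$m = -19$ ($m = \left(-1\right) 19 = -19$)
$\frac{m}{E} = - \frac{19}{3600}$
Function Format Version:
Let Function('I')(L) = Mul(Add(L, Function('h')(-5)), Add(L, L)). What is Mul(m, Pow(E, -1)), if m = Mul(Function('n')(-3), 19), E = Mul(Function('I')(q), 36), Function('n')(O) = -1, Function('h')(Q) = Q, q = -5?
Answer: Rational(-19, 3600) ≈ -0.0052778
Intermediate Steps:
Function('I')(L) = Mul(2, L, Add(-5, L)) (Function('I')(L) = Mul(Add(L, -5), Add(L, L)) = Mul(Add(-5, L), Mul(2, L)) = Mul(2, L, Add(-5, L)))
E = 3600 (E = Mul(Mul(2, -5, Add(-5, -5)), 36) = Mul(Mul(2, -5, -10), 36) = Mul(100, 36) = 3600)
m = -19 (m = Mul(-1, 19) = -19)
Mul(m, Pow(E, -1)) = Mul(-19, Pow(3600, -1)) = Mul(-19, Rational(1, 3600)) = Rational(-19, 3600)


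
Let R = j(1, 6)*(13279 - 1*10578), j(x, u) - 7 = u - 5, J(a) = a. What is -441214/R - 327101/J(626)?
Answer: -1836049593/3381652 ≈ -542.94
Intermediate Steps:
j(x, u) = 2 + u (j(x, u) = 7 + (u - 5) = 7 + (-5 + u) = 2 + u)
R = 21608 (R = (2 + 6)*(13279 - 1*10578) = 8*(13279 - 10578) = 8*2701 = 21608)
-441214/R - 327101/J(626) = -441214/21608 - 327101/626 = -441214*1/21608 - 327101*1/626 = -220607/10804 - 327101/626 = -1836049593/3381652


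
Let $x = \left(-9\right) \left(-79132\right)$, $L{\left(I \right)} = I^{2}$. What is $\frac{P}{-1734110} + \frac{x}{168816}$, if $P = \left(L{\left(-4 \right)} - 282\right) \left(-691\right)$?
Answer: $\frac{7166565113}{1742532820} \approx 4.1127$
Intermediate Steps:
$x = 712188$
$P = 183806$ ($P = \left(\left(-4\right)^{2} - 282\right) \left(-691\right) = \left(16 - 282\right) \left(-691\right) = \left(-266\right) \left(-691\right) = 183806$)
$\frac{P}{-1734110} + \frac{x}{168816} = \frac{183806}{-1734110} + \frac{712188}{168816} = 183806 \left(- \frac{1}{1734110}\right) + 712188 \cdot \frac{1}{168816} = - \frac{13129}{123865} + \frac{59349}{14068} = \frac{7166565113}{1742532820}$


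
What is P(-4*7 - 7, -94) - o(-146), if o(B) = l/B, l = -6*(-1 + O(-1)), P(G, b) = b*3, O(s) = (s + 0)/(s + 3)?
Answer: -41163/146 ≈ -281.94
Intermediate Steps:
O(s) = s/(3 + s)
P(G, b) = 3*b
l = 9 (l = -6*(-1 - 1/(3 - 1)) = -6*(-1 - 1/2) = -6*(-1 - 1*½) = -6*(-1 - ½) = -6*(-3/2) = 9)
o(B) = 9/B
P(-4*7 - 7, -94) - o(-146) = 3*(-94) - 9/(-146) = -282 - 9*(-1)/146 = -282 - 1*(-9/146) = -282 + 9/146 = -41163/146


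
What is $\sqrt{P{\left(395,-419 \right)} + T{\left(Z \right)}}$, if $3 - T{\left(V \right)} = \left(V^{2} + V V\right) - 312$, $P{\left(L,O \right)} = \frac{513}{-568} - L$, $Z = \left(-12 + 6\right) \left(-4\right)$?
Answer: $\frac{i \sqrt{99441038}}{284} \approx 35.113 i$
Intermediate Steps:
$Z = 24$ ($Z = \left(-6\right) \left(-4\right) = 24$)
$P{\left(L,O \right)} = - \frac{513}{568} - L$ ($P{\left(L,O \right)} = 513 \left(- \frac{1}{568}\right) - L = - \frac{513}{568} - L$)
$T{\left(V \right)} = 315 - 2 V^{2}$ ($T{\left(V \right)} = 3 - \left(\left(V^{2} + V V\right) - 312\right) = 3 - \left(\left(V^{2} + V^{2}\right) - 312\right) = 3 - \left(2 V^{2} - 312\right) = 3 - \left(-312 + 2 V^{2}\right) = 315 - 2 V^{2}$)
$\sqrt{P{\left(395,-419 \right)} + T{\left(Z \right)}} = \sqrt{\left(- \frac{513}{568} - 395\right) + \left(315 - 2 \cdot 24^{2}\right)} = \sqrt{\left(- \frac{513}{568} - 395\right) + \left(315 - 1152\right)} = \sqrt{- \frac{224873}{568} + \left(315 - 1152\right)} = \sqrt{- \frac{224873}{568} - 837} = \sqrt{- \frac{700289}{568}} = \frac{i \sqrt{99441038}}{284}$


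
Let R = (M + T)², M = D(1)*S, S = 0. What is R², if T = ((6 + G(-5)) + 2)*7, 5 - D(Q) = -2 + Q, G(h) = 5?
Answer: 68574961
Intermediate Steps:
D(Q) = 7 - Q (D(Q) = 5 - (-2 + Q) = 5 + (2 - Q) = 7 - Q)
M = 0 (M = (7 - 1*1)*0 = (7 - 1)*0 = 6*0 = 0)
T = 91 (T = ((6 + 5) + 2)*7 = (11 + 2)*7 = 13*7 = 91)
R = 8281 (R = (0 + 91)² = 91² = 8281)
R² = 8281² = 68574961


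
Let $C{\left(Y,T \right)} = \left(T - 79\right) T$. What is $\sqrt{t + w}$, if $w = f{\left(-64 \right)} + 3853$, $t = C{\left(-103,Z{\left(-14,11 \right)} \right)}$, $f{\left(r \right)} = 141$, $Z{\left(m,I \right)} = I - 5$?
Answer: $2 \sqrt{889} \approx 59.632$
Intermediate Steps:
$Z{\left(m,I \right)} = -5 + I$ ($Z{\left(m,I \right)} = I - 5 = -5 + I$)
$C{\left(Y,T \right)} = T \left(-79 + T\right)$ ($C{\left(Y,T \right)} = \left(-79 + T\right) T = T \left(-79 + T\right)$)
$t = -438$ ($t = \left(-5 + 11\right) \left(-79 + \left(-5 + 11\right)\right) = 6 \left(-79 + 6\right) = 6 \left(-73\right) = -438$)
$w = 3994$ ($w = 141 + 3853 = 3994$)
$\sqrt{t + w} = \sqrt{-438 + 3994} = \sqrt{3556} = 2 \sqrt{889}$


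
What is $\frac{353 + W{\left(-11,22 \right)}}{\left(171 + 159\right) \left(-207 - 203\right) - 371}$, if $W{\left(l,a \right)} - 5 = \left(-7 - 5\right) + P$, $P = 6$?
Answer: $- \frac{352}{135671} \approx -0.0025945$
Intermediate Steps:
$W{\left(l,a \right)} = -1$ ($W{\left(l,a \right)} = 5 + \left(\left(-7 - 5\right) + 6\right) = 5 + \left(-12 + 6\right) = 5 - 6 = -1$)
$\frac{353 + W{\left(-11,22 \right)}}{\left(171 + 159\right) \left(-207 - 203\right) - 371} = \frac{353 - 1}{\left(171 + 159\right) \left(-207 - 203\right) - 371} = \frac{352}{330 \left(-410\right) - 371} = \frac{352}{-135300 - 371} = \frac{352}{-135671} = 352 \left(- \frac{1}{135671}\right) = - \frac{352}{135671}$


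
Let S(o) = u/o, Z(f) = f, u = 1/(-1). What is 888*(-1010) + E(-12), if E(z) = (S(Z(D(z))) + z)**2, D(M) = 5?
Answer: -22418279/25 ≈ -8.9673e+5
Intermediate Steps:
u = -1
S(o) = -1/o
E(z) = (-1/5 + z)**2
888*(-1010) + E(-12) = 888*(-1010) + (-1 + 5*(-12))**2/25 = -896880 + (-1 - 60)**2/25 = -896880 + (1/25)*(-61)**2 = -896880 + (1/25)*3721 = -896880 + 3721/25 = -22418279/25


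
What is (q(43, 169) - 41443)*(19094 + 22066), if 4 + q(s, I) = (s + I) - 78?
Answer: -1700443080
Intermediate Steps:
q(s, I) = -82 + I + s (q(s, I) = -4 + ((s + I) - 78) = -4 + ((I + s) - 78) = -4 + (-78 + I + s) = -82 + I + s)
(q(43, 169) - 41443)*(19094 + 22066) = ((-82 + 169 + 43) - 41443)*(19094 + 22066) = (130 - 41443)*41160 = -41313*41160 = -1700443080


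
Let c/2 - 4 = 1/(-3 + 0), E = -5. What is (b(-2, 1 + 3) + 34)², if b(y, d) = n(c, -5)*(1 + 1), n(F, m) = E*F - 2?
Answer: 16900/9 ≈ 1877.8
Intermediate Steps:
c = 22/3 (c = 8 + 2/(-3 + 0) = 8 + 2/(-3) = 8 + 2*(-⅓) = 8 - ⅔ = 22/3 ≈ 7.3333)
n(F, m) = -2 - 5*F (n(F, m) = -5*F - 2 = -2 - 5*F)
b(y, d) = -232/3 (b(y, d) = (-2 - 5*22/3)*(1 + 1) = (-2 - 110/3)*2 = -116/3*2 = -232/3)
(b(-2, 1 + 3) + 34)² = (-232/3 + 34)² = (-130/3)² = 16900/9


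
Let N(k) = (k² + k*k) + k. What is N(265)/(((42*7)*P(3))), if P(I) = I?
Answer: 15635/98 ≈ 159.54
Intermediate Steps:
N(k) = k + 2*k² (N(k) = (k² + k²) + k = 2*k² + k = k + 2*k²)
N(265)/(((42*7)*P(3))) = (265*(1 + 2*265))/(((42*7)*3)) = (265*(1 + 530))/((294*3)) = (265*531)/882 = 140715*(1/882) = 15635/98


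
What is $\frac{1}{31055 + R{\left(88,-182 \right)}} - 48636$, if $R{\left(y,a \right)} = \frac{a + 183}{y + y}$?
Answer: $- \frac{265828860940}{5465681} \approx -48636.0$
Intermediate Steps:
$R{\left(y,a \right)} = \frac{183 + a}{2 y}$
$\frac{1}{31055 + R{\left(88,-182 \right)}} - 48636 = \frac{1}{31055 + \frac{183 - 182}{2 \cdot 88}} - 48636 = \frac{1}{31055 + \frac{1}{2} \cdot \frac{1}{88} \cdot 1} - 48636 = \frac{1}{31055 + \frac{1}{176}} - 48636 = \frac{1}{\frac{5465681}{176}} - 48636 = \frac{176}{5465681} - 48636 = - \frac{265828860940}{5465681}$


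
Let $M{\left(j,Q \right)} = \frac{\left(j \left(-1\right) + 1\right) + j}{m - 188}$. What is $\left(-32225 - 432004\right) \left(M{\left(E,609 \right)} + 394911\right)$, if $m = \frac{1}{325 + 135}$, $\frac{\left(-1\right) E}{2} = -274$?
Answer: $- \frac{15854120365087161}{86479} \approx -1.8333 \cdot 10^{11}$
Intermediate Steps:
$E = 548$ ($E = \left(-2\right) \left(-274\right) = 548$)
$m = \frac{1}{460} \approx 0.0021739$
$M{\left(j,Q \right)} = - \frac{460}{86479}$ ($M{\left(j,Q \right)} = \frac{\left(j \left(-1\right) + 1\right) + j}{\frac{1}{460} - 188} = \frac{\left(- j + 1\right) + j}{- \frac{86479}{460}} = \left(\left(1 - j\right) + j\right) \left(- \frac{460}{86479}\right) = 1 \left(- \frac{460}{86479}\right) = - \frac{460}{86479}$)
$\left(-32225 - 432004\right) \left(M{\left(E,609 \right)} + 394911\right) = \left(-32225 - 432004\right) \left(- \frac{460}{86479} + 394911\right) = \left(-464229\right) \frac{34151507909}{86479} = - \frac{15854120365087161}{86479}$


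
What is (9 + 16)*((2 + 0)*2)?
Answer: 100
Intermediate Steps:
(9 + 16)*((2 + 0)*2) = 25*(2*2) = 25*4 = 100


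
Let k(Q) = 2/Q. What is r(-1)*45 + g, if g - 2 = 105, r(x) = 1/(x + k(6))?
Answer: 79/2 ≈ 39.500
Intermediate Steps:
r(x) = 1/(⅓ + x) (r(x) = 1/(x + 2/6) = 1/(x + 2*(⅙)) = 1/(x + ⅓) = 1/(⅓ + x))
g = 107 (g = 2 + 105 = 107)
r(-1)*45 + g = (3/(1 + 3*(-1)))*45 + 107 = (3/(1 - 3))*45 + 107 = (3/(-2))*45 + 107 = (3*(-½))*45 + 107 = -3/2*45 + 107 = -135/2 + 107 = 79/2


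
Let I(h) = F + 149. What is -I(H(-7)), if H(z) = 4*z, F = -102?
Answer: -47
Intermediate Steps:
I(h) = 47 (I(h) = -102 + 149 = 47)
-I(H(-7)) = -1*47 = -47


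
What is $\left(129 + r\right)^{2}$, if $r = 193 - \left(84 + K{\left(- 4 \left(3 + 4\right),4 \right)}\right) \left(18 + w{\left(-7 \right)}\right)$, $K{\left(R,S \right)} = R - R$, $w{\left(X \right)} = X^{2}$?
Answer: $28153636$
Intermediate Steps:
$K{\left(R,S \right)} = 0$
$r = -5435$ ($r = 193 - \left(84 + 0\right) \left(18 + \left(-7\right)^{2}\right) = 193 - 84 \left(18 + 49\right) = 193 - 84 \cdot 67 = 193 - 5628 = -5435$)
$\left(129 + r\right)^{2} = \left(129 - 5435\right)^{2} = \left(-5306\right)^{2} = 28153636$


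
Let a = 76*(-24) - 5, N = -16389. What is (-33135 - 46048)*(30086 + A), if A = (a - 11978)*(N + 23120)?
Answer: 7356483233073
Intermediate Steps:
a = -1829 (a = -1824 - 5 = -1829)
A = -92934917 (A = (-1829 - 11978)*(-16389 + 23120) = -13807*6731 = -92934917)
(-33135 - 46048)*(30086 + A) = (-33135 - 46048)*(30086 - 92934917) = -79183*(-92904831) = 7356483233073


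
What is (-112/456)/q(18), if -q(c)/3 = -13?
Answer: -14/2223 ≈ -0.0062978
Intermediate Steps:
q(c) = 39 (q(c) = -3*(-13) = 39)
(-112/456)/q(18) = -112/456/39 = -112*1/456*(1/39) = -14/57*1/39 = -14/2223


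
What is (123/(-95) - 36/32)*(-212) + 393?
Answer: 172137/190 ≈ 905.98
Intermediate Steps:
(123/(-95) - 36/32)*(-212) + 393 = (123*(-1/95) - 36*1/32)*(-212) + 393 = (-123/95 - 9/8)*(-212) + 393 = -1839/760*(-212) + 393 = 97467/190 + 393 = 172137/190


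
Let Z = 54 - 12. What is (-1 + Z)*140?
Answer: 5740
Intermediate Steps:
Z = 42
(-1 + Z)*140 = (-1 + 42)*140 = 41*140 = 5740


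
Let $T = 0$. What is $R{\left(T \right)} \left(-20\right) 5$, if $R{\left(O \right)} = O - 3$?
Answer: $300$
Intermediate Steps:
$R{\left(O \right)} = -3 + O$
$R{\left(T \right)} \left(-20\right) 5 = \left(-3 + 0\right) \left(-20\right) 5 = \left(-3\right) \left(-20\right) 5 = 60 \cdot 5 = 300$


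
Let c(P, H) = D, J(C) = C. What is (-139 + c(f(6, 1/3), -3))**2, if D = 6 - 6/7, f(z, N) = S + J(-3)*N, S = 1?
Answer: 877969/49 ≈ 17918.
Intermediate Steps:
f(z, N) = 1 - 3*N
D = 36/7 (D = 6 - 6*1/7 = 6 - 6/7 = 36/7 ≈ 5.1429)
c(P, H) = 36/7
(-139 + c(f(6, 1/3), -3))**2 = (-139 + 36/7)**2 = (-937/7)**2 = 877969/49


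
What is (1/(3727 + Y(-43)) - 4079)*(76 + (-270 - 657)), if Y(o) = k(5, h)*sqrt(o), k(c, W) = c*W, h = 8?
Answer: 48456024473664/13959329 + 34040*I*sqrt(43)/13959329 ≈ 3.4712e+6 + 0.01599*I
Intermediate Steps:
k(c, W) = W*c
Y(o) = 40*sqrt(o) (Y(o) = (8*5)*sqrt(o) = 40*sqrt(o))
(1/(3727 + Y(-43)) - 4079)*(76 + (-270 - 657)) = (1/(3727 + 40*sqrt(-43)) - 4079)*(76 + (-270 - 657)) = (1/(3727 + 40*(I*sqrt(43))) - 4079)*(76 - 927) = (1/(3727 + 40*I*sqrt(43)) - 4079)*(-851) = (-4079 + 1/(3727 + 40*I*sqrt(43)))*(-851) = 3471229 - 851/(3727 + 40*I*sqrt(43))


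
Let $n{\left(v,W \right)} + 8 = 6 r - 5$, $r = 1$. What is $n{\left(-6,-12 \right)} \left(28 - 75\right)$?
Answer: $329$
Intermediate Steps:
$n{\left(v,W \right)} = -7$ ($n{\left(v,W \right)} = -8 + \left(6 \cdot 1 - 5\right) = -8 + \left(6 - 5\right) = -8 + 1 = -7$)
$n{\left(-6,-12 \right)} \left(28 - 75\right) = - 7 \left(28 - 75\right) = \left(-7\right) \left(-47\right) = 329$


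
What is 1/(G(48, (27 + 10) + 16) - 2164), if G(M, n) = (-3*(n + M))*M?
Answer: -1/16708 ≈ -5.9852e-5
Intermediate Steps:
G(M, n) = M*(-3*M - 3*n) (G(M, n) = (-3*(M + n))*M = (-3*M - 3*n)*M = M*(-3*M - 3*n))
1/(G(48, (27 + 10) + 16) - 2164) = 1/(-3*48*(48 + ((27 + 10) + 16)) - 2164) = 1/(-3*48*(48 + (37 + 16)) - 2164) = 1/(-3*48*(48 + 53) - 2164) = 1/(-3*48*101 - 2164) = 1/(-14544 - 2164) = 1/(-16708) = -1/16708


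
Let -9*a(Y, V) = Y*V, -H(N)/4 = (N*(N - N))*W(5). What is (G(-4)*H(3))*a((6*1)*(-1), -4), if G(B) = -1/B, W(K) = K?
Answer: 0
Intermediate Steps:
H(N) = 0 (H(N) = -4*N*(N - N)*5 = -4*N*0*5 = -0*5 = -4*0 = 0)
a(Y, V) = -V*Y/9 (a(Y, V) = -Y*V/9 = -V*Y/9)
(G(-4)*H(3))*a((6*1)*(-1), -4) = (-1/(-4)*0)*(-⅑*(-4)*(6*1)*(-1)) = (-1*(-¼)*0)*(-⅑*(-4)*6*(-1)) = ((¼)*0)*(-⅑*(-4)*(-6)) = 0*(-8/3) = 0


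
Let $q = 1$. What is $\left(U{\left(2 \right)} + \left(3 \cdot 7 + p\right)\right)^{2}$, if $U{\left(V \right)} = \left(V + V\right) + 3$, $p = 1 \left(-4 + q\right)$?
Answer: $625$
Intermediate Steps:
$p = -3$ ($p = 1 \left(-4 + 1\right) = 1 \left(-3\right) = -3$)
$U{\left(V \right)} = 3 + 2 V$ ($U{\left(V \right)} = 2 V + 3 = 3 + 2 V$)
$\left(U{\left(2 \right)} + \left(3 \cdot 7 + p\right)\right)^{2} = \left(\left(3 + 2 \cdot 2\right) + \left(3 \cdot 7 - 3\right)\right)^{2} = \left(\left(3 + 4\right) + \left(21 - 3\right)\right)^{2} = \left(7 + 18\right)^{2} = 25^{2} = 625$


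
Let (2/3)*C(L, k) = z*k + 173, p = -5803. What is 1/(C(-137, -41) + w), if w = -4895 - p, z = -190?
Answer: 2/25705 ≈ 7.7806e-5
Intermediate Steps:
C(L, k) = 519/2 - 285*k (C(L, k) = 3*(-190*k + 173)/2 = 3*(173 - 190*k)/2 = 519/2 - 285*k)
w = 908 (w = -4895 - 1*(-5803) = -4895 + 5803 = 908)
1/(C(-137, -41) + w) = 1/((519/2 - 285*(-41)) + 908) = 1/((519/2 + 11685) + 908) = 1/(23889/2 + 908) = 1/(25705/2) = 2/25705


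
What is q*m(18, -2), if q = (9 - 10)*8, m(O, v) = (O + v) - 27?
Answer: 88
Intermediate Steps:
m(O, v) = -27 + O + v
q = -8 (q = -1*8 = -8)
q*m(18, -2) = -8*(-27 + 18 - 2) = -8*(-11) = 88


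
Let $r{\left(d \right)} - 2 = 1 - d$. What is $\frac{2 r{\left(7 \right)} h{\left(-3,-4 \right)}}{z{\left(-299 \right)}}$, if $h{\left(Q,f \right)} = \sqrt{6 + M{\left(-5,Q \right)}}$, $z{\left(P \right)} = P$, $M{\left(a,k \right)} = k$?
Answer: $\frac{8 \sqrt{3}}{299} \approx 0.046342$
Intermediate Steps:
$r{\left(d \right)} = 3 - d$ ($r{\left(d \right)} = 2 - \left(-1 + d\right) = 3 - d$)
$h{\left(Q,f \right)} = \sqrt{6 + Q}$
$\frac{2 r{\left(7 \right)} h{\left(-3,-4 \right)}}{z{\left(-299 \right)}} = \frac{2 \left(3 - 7\right) \sqrt{6 - 3}}{-299} = 2 \left(3 - 7\right) \sqrt{3} \left(- \frac{1}{299}\right) = 2 \left(-4\right) \sqrt{3} \left(- \frac{1}{299}\right) = - 8 \sqrt{3} \left(- \frac{1}{299}\right) = \frac{8 \sqrt{3}}{299}$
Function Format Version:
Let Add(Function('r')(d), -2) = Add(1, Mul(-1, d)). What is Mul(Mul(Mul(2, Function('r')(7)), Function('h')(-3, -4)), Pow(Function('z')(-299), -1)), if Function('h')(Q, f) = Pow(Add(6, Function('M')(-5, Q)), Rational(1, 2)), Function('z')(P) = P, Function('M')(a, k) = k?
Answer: Mul(Rational(8, 299), Pow(3, Rational(1, 2))) ≈ 0.046342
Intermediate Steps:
Function('r')(d) = Add(3, Mul(-1, d)) (Function('r')(d) = Add(2, Add(1, Mul(-1, d))) = Add(3, Mul(-1, d)))
Function('h')(Q, f) = Pow(Add(6, Q), Rational(1, 2))
Mul(Mul(Mul(2, Function('r')(7)), Function('h')(-3, -4)), Pow(Function('z')(-299), -1)) = Mul(Mul(Mul(2, Add(3, Mul(-1, 7))), Pow(Add(6, -3), Rational(1, 2))), Pow(-299, -1)) = Mul(Mul(Mul(2, Add(3, -7)), Pow(3, Rational(1, 2))), Rational(-1, 299)) = Mul(Mul(Mul(2, -4), Pow(3, Rational(1, 2))), Rational(-1, 299)) = Mul(Mul(-8, Pow(3, Rational(1, 2))), Rational(-1, 299)) = Mul(Rational(8, 299), Pow(3, Rational(1, 2)))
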